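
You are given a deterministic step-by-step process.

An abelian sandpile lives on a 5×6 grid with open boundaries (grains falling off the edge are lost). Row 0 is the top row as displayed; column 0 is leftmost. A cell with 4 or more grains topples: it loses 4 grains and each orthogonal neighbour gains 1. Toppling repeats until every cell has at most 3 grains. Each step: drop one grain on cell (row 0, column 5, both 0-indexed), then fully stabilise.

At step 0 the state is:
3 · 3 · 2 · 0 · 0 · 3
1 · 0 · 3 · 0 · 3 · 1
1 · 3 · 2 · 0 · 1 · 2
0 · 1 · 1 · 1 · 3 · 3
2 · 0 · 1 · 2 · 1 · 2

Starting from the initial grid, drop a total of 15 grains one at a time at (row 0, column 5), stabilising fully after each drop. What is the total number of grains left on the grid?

[0] 3 · 3 · 2 · 0 · 0 · 3
1 · 0 · 3 · 0 · 3 · 1
1 · 3 · 2 · 0 · 1 · 2
0 · 1 · 1 · 1 · 3 · 3
2 · 0 · 1 · 2 · 1 · 2
[1] 3 · 3 · 2 · 0 · 1 · 0
1 · 0 · 3 · 0 · 3 · 2
1 · 3 · 2 · 0 · 1 · 2
0 · 1 · 1 · 1 · 3 · 3
2 · 0 · 1 · 2 · 1 · 2
[2] 3 · 3 · 2 · 0 · 1 · 1
1 · 0 · 3 · 0 · 3 · 2
1 · 3 · 2 · 0 · 1 · 2
0 · 1 · 1 · 1 · 3 · 3
2 · 0 · 1 · 2 · 1 · 2
[3] 3 · 3 · 2 · 0 · 1 · 2
1 · 0 · 3 · 0 · 3 · 2
1 · 3 · 2 · 0 · 1 · 2
0 · 1 · 1 · 1 · 3 · 3
2 · 0 · 1 · 2 · 1 · 2
[4] 3 · 3 · 2 · 0 · 1 · 3
1 · 0 · 3 · 0 · 3 · 2
1 · 3 · 2 · 0 · 1 · 2
0 · 1 · 1 · 1 · 3 · 3
2 · 0 · 1 · 2 · 1 · 2
[5] 3 · 3 · 2 · 0 · 2 · 0
1 · 0 · 3 · 0 · 3 · 3
1 · 3 · 2 · 0 · 1 · 2
0 · 1 · 1 · 1 · 3 · 3
2 · 0 · 1 · 2 · 1 · 2
[6] 3 · 3 · 2 · 0 · 2 · 1
1 · 0 · 3 · 0 · 3 · 3
1 · 3 · 2 · 0 · 1 · 2
0 · 1 · 1 · 1 · 3 · 3
2 · 0 · 1 · 2 · 1 · 2
[7] 3 · 3 · 2 · 0 · 2 · 2
1 · 0 · 3 · 0 · 3 · 3
1 · 3 · 2 · 0 · 1 · 2
0 · 1 · 1 · 1 · 3 · 3
2 · 0 · 1 · 2 · 1 · 2
[8] 3 · 3 · 2 · 0 · 2 · 3
1 · 0 · 3 · 0 · 3 · 3
1 · 3 · 2 · 0 · 1 · 2
0 · 1 · 1 · 1 · 3 · 3
2 · 0 · 1 · 2 · 1 · 2
[9] 3 · 3 · 2 · 1 · 0 · 2
1 · 0 · 3 · 1 · 1 · 1
1 · 3 · 2 · 0 · 2 · 3
0 · 1 · 1 · 1 · 3 · 3
2 · 0 · 1 · 2 · 1 · 2
[10] 3 · 3 · 2 · 1 · 0 · 3
1 · 0 · 3 · 1 · 1 · 1
1 · 3 · 2 · 0 · 2 · 3
0 · 1 · 1 · 1 · 3 · 3
2 · 0 · 1 · 2 · 1 · 2
[11] 3 · 3 · 2 · 1 · 1 · 0
1 · 0 · 3 · 1 · 1 · 2
1 · 3 · 2 · 0 · 2 · 3
0 · 1 · 1 · 1 · 3 · 3
2 · 0 · 1 · 2 · 1 · 2
[12] 3 · 3 · 2 · 1 · 1 · 1
1 · 0 · 3 · 1 · 1 · 2
1 · 3 · 2 · 0 · 2 · 3
0 · 1 · 1 · 1 · 3 · 3
2 · 0 · 1 · 2 · 1 · 2
[13] 3 · 3 · 2 · 1 · 1 · 2
1 · 0 · 3 · 1 · 1 · 2
1 · 3 · 2 · 0 · 2 · 3
0 · 1 · 1 · 1 · 3 · 3
2 · 0 · 1 · 2 · 1 · 2
[14] 3 · 3 · 2 · 1 · 1 · 3
1 · 0 · 3 · 1 · 1 · 2
1 · 3 · 2 · 0 · 2 · 3
0 · 1 · 1 · 1 · 3 · 3
2 · 0 · 1 · 2 · 1 · 2
[15] 3 · 3 · 2 · 1 · 2 · 0
1 · 0 · 3 · 1 · 1 · 3
1 · 3 · 2 · 0 · 2 · 3
0 · 1 · 1 · 1 · 3 · 3
2 · 0 · 1 · 2 · 1 · 2

48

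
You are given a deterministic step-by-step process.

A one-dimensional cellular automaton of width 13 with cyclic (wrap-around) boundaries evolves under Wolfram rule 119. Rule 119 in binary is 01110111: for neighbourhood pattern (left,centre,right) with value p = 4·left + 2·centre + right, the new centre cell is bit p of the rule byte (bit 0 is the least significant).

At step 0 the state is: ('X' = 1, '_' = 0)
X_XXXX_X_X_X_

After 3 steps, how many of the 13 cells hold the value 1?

0) X_XXXX_X_X_X_
1) XX___XXXXXXXX
2) _XXXX________
3) X___XXXXXXXXX

10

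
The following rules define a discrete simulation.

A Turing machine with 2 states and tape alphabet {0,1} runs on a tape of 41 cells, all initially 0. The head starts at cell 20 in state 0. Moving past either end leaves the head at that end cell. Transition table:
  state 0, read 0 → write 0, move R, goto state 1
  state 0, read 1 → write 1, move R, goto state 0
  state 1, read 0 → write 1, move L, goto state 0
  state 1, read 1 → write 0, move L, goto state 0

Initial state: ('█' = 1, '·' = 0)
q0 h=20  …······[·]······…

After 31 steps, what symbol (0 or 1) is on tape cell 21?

[0] q0 h=20  …······[·]······…
[1] q1 h=21  …······[·]······…
[2] q0 h=20  …······[·]█·····…
[3] q1 h=21  …······[█]······…
[4] q0 h=20  …······[·]······…
[5] q1 h=21  …······[·]······…
[6] q0 h=20  …······[·]█·····…
[7] q1 h=21  …······[█]······…
[8] q0 h=20  …······[·]······…
[9] q1 h=21  …······[·]······…
[10] q0 h=20  …······[·]█·····…
[11] q1 h=21  …······[█]······…
[12] q0 h=20  …······[·]······…
[13] q1 h=21  …······[·]······…
[14] q0 h=20  …······[·]█·····…
[15] q1 h=21  …······[█]······…
[16] q0 h=20  …······[·]······…
[17] q1 h=21  …······[·]······…
[18] q0 h=20  …······[·]█·····…
[19] q1 h=21  …······[█]······…
[20] q0 h=20  …······[·]······…
[21] q1 h=21  …······[·]······…
[22] q0 h=20  …······[·]█·····…
[23] q1 h=21  …······[█]······…
[24] q0 h=20  …······[·]······…
[25] q1 h=21  …······[·]······…
[26] q0 h=20  …······[·]█·····…
[27] q1 h=21  …······[█]······…
[28] q0 h=20  …······[·]······…
[29] q1 h=21  …······[·]······…
[30] q0 h=20  …······[·]█·····…
[31] q1 h=21  …······[█]······…

1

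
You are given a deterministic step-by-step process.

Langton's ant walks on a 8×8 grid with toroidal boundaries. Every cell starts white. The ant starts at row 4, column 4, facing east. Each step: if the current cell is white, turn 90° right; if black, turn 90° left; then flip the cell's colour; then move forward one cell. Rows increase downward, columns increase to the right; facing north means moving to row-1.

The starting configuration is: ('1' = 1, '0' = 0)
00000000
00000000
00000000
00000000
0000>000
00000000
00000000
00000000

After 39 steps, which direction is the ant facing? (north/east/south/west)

0) 00000000
00000000
00000000
00000000
0000>000
00000000
00000000
00000000
1) 00000000
00000000
00000000
00000000
00001000
0000v000
00000000
00000000
2) 00000000
00000000
00000000
00000000
00001000
000<1000
00000000
00000000
3) 00000000
00000000
00000000
00000000
000^1000
00011000
00000000
00000000
4) 00000000
00000000
00000000
00000000
0001>000
00011000
00000000
00000000
5) 00000000
00000000
00000000
0000^000
00010000
00011000
00000000
00000000
6) 00000000
00000000
00000000
00001>00
00010000
00011000
00000000
00000000
7) 00000000
00000000
00000000
00001100
00010v00
00011000
00000000
00000000
8) 00000000
00000000
00000000
00001100
0001<100
00011000
00000000
00000000
9) 00000000
00000000
00000000
0000^100
00011100
00011000
00000000
00000000
10) 00000000
00000000
00000000
000<0100
00011100
00011000
00000000
00000000
11) 00000000
00000000
000^0000
00010100
00011100
00011000
00000000
00000000
12) 00000000
00000000
0001>000
00010100
00011100
00011000
00000000
00000000
13) 00000000
00000000
00011000
0001v100
00011100
00011000
00000000
00000000
14) 00000000
00000000
00011000
000<1100
00011100
00011000
00000000
00000000
15) 00000000
00000000
00011000
00001100
000v1100
00011000
00000000
00000000
16) 00000000
00000000
00011000
00001100
0000>100
00011000
00000000
00000000
17) 00000000
00000000
00011000
0000^100
00000100
00011000
00000000
00000000
18) 00000000
00000000
00011000
000<0100
00000100
00011000
00000000
00000000
19) 00000000
00000000
000^1000
00010100
00000100
00011000
00000000
00000000
20) 00000000
00000000
00<01000
00010100
00000100
00011000
00000000
00000000
21) 00000000
00^00000
00101000
00010100
00000100
00011000
00000000
00000000
22) 00000000
001>0000
00101000
00010100
00000100
00011000
00000000
00000000
23) 00000000
00110000
001v1000
00010100
00000100
00011000
00000000
00000000
24) 00000000
00110000
00<11000
00010100
00000100
00011000
00000000
00000000
25) 00000000
00110000
00011000
00v10100
00000100
00011000
00000000
00000000
26) 00000000
00110000
00011000
0<110100
00000100
00011000
00000000
00000000
27) 00000000
00110000
0^011000
01110100
00000100
00011000
00000000
00000000
28) 00000000
00110000
01>11000
01110100
00000100
00011000
00000000
00000000
29) 00000000
00110000
01111000
01v10100
00000100
00011000
00000000
00000000
30) 00000000
00110000
01111000
010>0100
00000100
00011000
00000000
00000000
31) 00000000
00110000
011^1000
01000100
00000100
00011000
00000000
00000000
32) 00000000
00110000
01<01000
01000100
00000100
00011000
00000000
00000000
33) 00000000
00110000
01001000
01v00100
00000100
00011000
00000000
00000000
34) 00000000
00110000
01001000
0<100100
00000100
00011000
00000000
00000000
35) 00000000
00110000
01001000
00100100
0v000100
00011000
00000000
00000000
36) 00000000
00110000
01001000
00100100
<1000100
00011000
00000000
00000000
37) 00000000
00110000
01001000
^0100100
11000100
00011000
00000000
00000000
38) 00000000
00110000
01001000
1>100100
11000100
00011000
00000000
00000000
39) 00000000
00110000
01001000
11100100
1v000100
00011000
00000000
00000000

south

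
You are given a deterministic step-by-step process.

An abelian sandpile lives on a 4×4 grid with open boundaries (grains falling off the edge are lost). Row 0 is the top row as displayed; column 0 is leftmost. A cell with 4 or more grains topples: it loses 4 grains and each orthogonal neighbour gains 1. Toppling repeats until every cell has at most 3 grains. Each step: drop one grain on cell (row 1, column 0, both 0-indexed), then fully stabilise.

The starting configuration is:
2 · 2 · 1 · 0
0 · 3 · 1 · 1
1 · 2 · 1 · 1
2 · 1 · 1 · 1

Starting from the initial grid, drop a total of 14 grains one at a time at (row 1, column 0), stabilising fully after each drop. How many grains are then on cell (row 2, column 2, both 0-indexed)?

2

t=0: 2 · 2 · 1 · 0
0 · 3 · 1 · 1
1 · 2 · 1 · 1
2 · 1 · 1 · 1
t=1: 2 · 2 · 1 · 0
1 · 3 · 1 · 1
1 · 2 · 1 · 1
2 · 1 · 1 · 1
t=2: 2 · 2 · 1 · 0
2 · 3 · 1 · 1
1 · 2 · 1 · 1
2 · 1 · 1 · 1
t=3: 2 · 2 · 1 · 0
3 · 3 · 1 · 1
1 · 2 · 1 · 1
2 · 1 · 1 · 1
t=4: 3 · 3 · 1 · 0
1 · 0 · 2 · 1
2 · 3 · 1 · 1
2 · 1 · 1 · 1
t=5: 3 · 3 · 1 · 0
2 · 0 · 2 · 1
2 · 3 · 1 · 1
2 · 1 · 1 · 1
t=6: 3 · 3 · 1 · 0
3 · 0 · 2 · 1
2 · 3 · 1 · 1
2 · 1 · 1 · 1
t=7: 1 · 0 · 2 · 0
1 · 2 · 2 · 1
3 · 3 · 1 · 1
2 · 1 · 1 · 1
t=8: 1 · 0 · 2 · 0
2 · 2 · 2 · 1
3 · 3 · 1 · 1
2 · 1 · 1 · 1
t=9: 1 · 0 · 2 · 0
3 · 2 · 2 · 1
3 · 3 · 1 · 1
2 · 1 · 1 · 1
t=10: 2 · 1 · 2 · 0
2 · 0 · 3 · 1
1 · 1 · 2 · 1
3 · 2 · 1 · 1
t=11: 2 · 1 · 2 · 0
3 · 0 · 3 · 1
1 · 1 · 2 · 1
3 · 2 · 1 · 1
t=12: 3 · 1 · 2 · 0
0 · 1 · 3 · 1
2 · 1 · 2 · 1
3 · 2 · 1 · 1
t=13: 3 · 1 · 2 · 0
1 · 1 · 3 · 1
2 · 1 · 2 · 1
3 · 2 · 1 · 1
t=14: 3 · 1 · 2 · 0
2 · 1 · 3 · 1
2 · 1 · 2 · 1
3 · 2 · 1 · 1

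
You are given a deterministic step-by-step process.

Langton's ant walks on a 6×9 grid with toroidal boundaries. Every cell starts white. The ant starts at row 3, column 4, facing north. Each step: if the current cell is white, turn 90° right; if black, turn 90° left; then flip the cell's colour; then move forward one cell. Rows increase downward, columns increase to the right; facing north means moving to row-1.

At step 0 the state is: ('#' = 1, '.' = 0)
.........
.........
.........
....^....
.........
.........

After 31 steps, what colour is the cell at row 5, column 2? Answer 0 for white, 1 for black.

1

t=0: .........
.........
.........
....^....
.........
.........
t=1: .........
.........
.........
....#>...
.........
.........
t=2: .........
.........
.........
....##...
.....v...
.........
t=3: .........
.........
.........
....##...
....<#...
.........
t=4: .........
.........
.........
....^#...
....##...
.........
t=5: .........
.........
.........
...<.#...
....##...
.........
t=6: .........
.........
...^.....
...#.#...
....##...
.........
t=7: .........
.........
...#>....
...#.#...
....##...
.........
t=8: .........
.........
...##....
...#v#...
....##...
.........
t=9: .........
.........
...##....
...<##...
....##...
.........
t=10: .........
.........
...##....
....##...
...v##...
.........
t=11: .........
.........
...##....
....##...
..<###...
.........
t=12: .........
.........
...##....
..^.##...
..####...
.........
t=13: .........
.........
...##....
..#>##...
..####...
.........
t=14: .........
.........
...##....
..####...
..#v##...
.........
t=15: .........
.........
...##....
..####...
..#.>#...
.........
t=16: .........
.........
...##....
..##^#...
..#..#...
.........
t=17: .........
.........
...##....
..#<.#...
..#..#...
.........
t=18: .........
.........
...##....
..#..#...
..#v.#...
.........
t=19: .........
.........
...##....
..#..#...
..<#.#...
.........
t=20: .........
.........
...##....
..#..#...
...#.#...
..v......
t=21: .........
.........
...##....
..#..#...
...#.#...
.<#......
t=22: .........
.........
...##....
..#..#...
.^.#.#...
.##......
t=23: .........
.........
...##....
..#..#...
.#>#.#...
.##......
t=24: .........
.........
...##....
..#..#...
.###.#...
.#v......
t=25: .........
.........
...##....
..#..#...
.###.#...
.#.>.....
t=26: ...v.....
.........
...##....
..#..#...
.###.#...
.#.#.....
t=27: ..<#.....
.........
...##....
..#..#...
.###.#...
.#.#.....
t=28: ..##.....
.........
...##....
..#..#...
.###.#...
.#^#.....
t=29: ..##.....
.........
...##....
..#..#...
.###.#...
.##>.....
t=30: ..##.....
.........
...##....
..#..#...
.##^.#...
.##......
t=31: ..##.....
.........
...##....
..#..#...
.#<..#...
.##......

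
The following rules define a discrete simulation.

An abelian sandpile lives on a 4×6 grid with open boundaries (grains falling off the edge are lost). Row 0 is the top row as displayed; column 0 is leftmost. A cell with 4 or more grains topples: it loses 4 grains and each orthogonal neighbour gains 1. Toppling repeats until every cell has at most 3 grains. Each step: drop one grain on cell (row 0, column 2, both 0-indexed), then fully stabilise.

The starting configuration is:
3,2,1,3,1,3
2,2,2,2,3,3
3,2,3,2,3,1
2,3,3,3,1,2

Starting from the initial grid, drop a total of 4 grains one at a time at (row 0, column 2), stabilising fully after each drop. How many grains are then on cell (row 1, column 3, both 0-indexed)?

3

[0] 3,2,1,3,1,3
2,2,2,2,3,3
3,2,3,2,3,1
2,3,3,3,1,2
[1] 3,2,2,3,1,3
2,2,2,2,3,3
3,2,3,2,3,1
2,3,3,3,1,2
[2] 3,2,3,3,1,3
2,2,2,2,3,3
3,2,3,2,3,1
2,3,3,3,1,2
[3] 3,3,1,0,2,3
2,2,3,3,3,3
3,2,3,2,3,1
2,3,3,3,1,2
[4] 3,3,2,0,2,3
2,2,3,3,3,3
3,2,3,2,3,1
2,3,3,3,1,2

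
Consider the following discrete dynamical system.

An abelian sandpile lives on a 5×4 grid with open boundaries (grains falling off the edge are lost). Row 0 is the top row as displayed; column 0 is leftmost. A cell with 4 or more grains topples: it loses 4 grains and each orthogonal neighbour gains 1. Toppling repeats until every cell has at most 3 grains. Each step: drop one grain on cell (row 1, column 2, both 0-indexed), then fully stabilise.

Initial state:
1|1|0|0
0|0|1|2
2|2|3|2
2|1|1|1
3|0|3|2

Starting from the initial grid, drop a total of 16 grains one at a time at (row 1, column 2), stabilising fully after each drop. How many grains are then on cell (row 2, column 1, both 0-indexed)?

1

[0] 1|1|0|0
0|0|1|2
2|2|3|2
2|1|1|1
3|0|3|2
[1] 1|1|0|0
0|0|2|2
2|2|3|2
2|1|1|1
3|0|3|2
[2] 1|1|0|0
0|0|3|2
2|2|3|2
2|1|1|1
3|0|3|2
[3] 1|1|1|0
0|1|1|3
2|3|0|3
2|1|2|1
3|0|3|2
[4] 1|1|1|0
0|1|2|3
2|3|0|3
2|1|2|1
3|0|3|2
[5] 1|1|1|0
0|1|3|3
2|3|0|3
2|1|2|1
3|0|3|2
[6] 1|1|2|1
0|2|1|1
2|3|2|0
2|1|2|2
3|0|3|2
[7] 1|1|2|1
0|2|2|1
2|3|2|0
2|1|2|2
3|0|3|2
[8] 1|1|2|1
0|2|3|1
2|3|2|0
2|1|2|2
3|0|3|2
[9] 1|1|3|1
0|3|0|2
2|3|3|0
2|1|2|2
3|0|3|2
[10] 1|1|3|1
0|3|1|2
2|3|3|0
2|1|2|2
3|0|3|2
[11] 1|1|3|1
0|3|2|2
2|3|3|0
2|1|2|2
3|0|3|2
[12] 1|1|3|1
0|3|3|2
2|3|3|0
2|1|2|2
3|0|3|2
[13] 1|3|0|2
1|1|3|3
3|1|1|1
2|2|3|2
3|0|3|2
[14] 1|3|1|3
1|2|1|0
3|1|2|2
2|2|3|2
3|0|3|2
[15] 1|3|1|3
1|2|2|0
3|1|2|2
2|2|3|2
3|0|3|2
[16] 1|3|1|3
1|2|3|0
3|1|2|2
2|2|3|2
3|0|3|2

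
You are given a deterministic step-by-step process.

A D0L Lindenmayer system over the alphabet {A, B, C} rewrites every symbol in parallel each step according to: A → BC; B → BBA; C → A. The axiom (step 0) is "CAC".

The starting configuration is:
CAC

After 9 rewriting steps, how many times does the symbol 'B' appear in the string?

[0] CAC
[1] ABCA
[2] BCBBAABC
[3] BBAABBABBABCBCBBAA
[4] BBABBABCBCBBABBABCBBABBABCBBAABBAABBABBABCBC
[5] BBABBABCBBABBABCBBAABBAABBABBABCBBABBABCBBAABBABBABCBBABBABCBBAABBABBABCBCBBABBABCBCBBABBABCBBABBABCBBAABBAA
[6] BBABBABCBBABBABCBBAABBABBABCBBABBABCBBAABBABBABCBCBBABBABC…ABBABCBBABBABCBBAABBABBABCBBABBABCBBAABBABBABCBCBBABBABCBC  (len 268)
[7] BBABBABCBBABBABCBBAABBABBABCBBABBABCBBAABBABBABCBCBBABBABC…BBABBABCBCBBABBABCBBABBABCBBAABBAABBABBABCBBABBABCBBAABBAA  (len 664)
[8] BBABBABCBBABBABCBBAABBABBABCBBABBABCBBAABBABBABCBCBBABBABC…ABBABCBBABBABCBBAABBABBABCBBABBABCBBAABBABBABCBCBBABBABCBC  (len 1648)
[9] BBABBABCBBABBABCBBAABBABBABCBBABBABCBBAABBABBABCBCBBABBABC…BBABBABCBCBBABBABCBBABBABCBBAABBAABBABBABCBBABBABCBBAABBAA  (len 4088)

2440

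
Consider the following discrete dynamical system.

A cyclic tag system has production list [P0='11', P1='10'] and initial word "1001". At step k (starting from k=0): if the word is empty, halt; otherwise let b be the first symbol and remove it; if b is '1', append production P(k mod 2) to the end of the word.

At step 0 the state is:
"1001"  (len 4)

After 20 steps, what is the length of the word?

k=0  "1001"  (len 4)
k=1  "00111"  (len 5)
k=2  "0111"  (len 4)
k=3  "111"  (len 3)
k=4  "1110"  (len 4)
k=5  "11011"  (len 5)
k=6  "101110"  (len 6)
k=7  "0111011"  (len 7)
k=8  "111011"  (len 6)
k=9  "1101111"  (len 7)
k=10  "10111110"  (len 8)
k=11  "011111011"  (len 9)
k=12  "11111011"  (len 8)
k=13  "111101111"  (len 9)
k=14  "1110111110"  (len 10)
k=15  "11011111011"  (len 11)
k=16  "101111101110"  (len 12)
k=17  "0111110111011"  (len 13)
k=18  "111110111011"  (len 12)
k=19  "1111011101111"  (len 13)
k=20  "11101110111110"  (len 14)

14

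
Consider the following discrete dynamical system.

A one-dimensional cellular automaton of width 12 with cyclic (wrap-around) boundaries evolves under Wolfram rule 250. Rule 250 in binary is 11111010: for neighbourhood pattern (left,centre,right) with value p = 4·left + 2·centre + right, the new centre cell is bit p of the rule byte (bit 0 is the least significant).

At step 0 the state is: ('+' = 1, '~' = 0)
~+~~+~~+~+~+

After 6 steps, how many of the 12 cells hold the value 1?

12

gen 0: ~+~~+~~+~+~+
gen 1: +~++~++~+~+~
gen 2: ~+++++++~+~+
gen 3: +++++++++~+~
gen 4: ++++++++++~+
gen 5: ++++++++++++
gen 6: ++++++++++++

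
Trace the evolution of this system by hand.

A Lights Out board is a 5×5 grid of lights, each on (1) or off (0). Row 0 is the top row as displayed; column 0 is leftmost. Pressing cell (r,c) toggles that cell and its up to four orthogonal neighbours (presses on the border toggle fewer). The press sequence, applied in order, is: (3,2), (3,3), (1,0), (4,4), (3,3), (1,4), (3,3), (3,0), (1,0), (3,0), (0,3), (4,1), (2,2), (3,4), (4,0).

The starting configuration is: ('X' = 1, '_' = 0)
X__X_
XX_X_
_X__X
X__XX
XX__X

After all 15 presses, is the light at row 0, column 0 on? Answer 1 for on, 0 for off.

1

[0] X__X_
XX_X_
_X__X
X__XX
XX__X
[1] X__X_
XX_X_
_XX_X
XXX_X
XXX_X
[2] X__X_
XX_X_
_XXXX
XX_X_
XXXXX
[3] ___X_
___X_
XXXXX
XX_X_
XXXXX
[4] ___X_
___X_
XXXXX
XX_XX
XXX__
[5] ___X_
___X_
XXX_X
XXX__
XXXX_
[6] ___XX
____X
XXX__
XXX__
XXXX_
[7] ___XX
____X
XXXX_
XX_XX
XXX__
[8] ___XX
____X
_XXX_
___XX
_XX__
[9] X__XX
XX__X
XXXX_
___XX
_XX__
[10] X__XX
XX__X
_XXX_
XX_XX
XXX__
[11] X_X__
XX_XX
_XXX_
XX_XX
XXX__
[12] X_X__
XX_XX
_XXX_
X__XX
_____
[13] X_X__
XXXXX
_____
X_XXX
_____
[14] X_X__
XXXXX
____X
X_X__
____X
[15] X_X__
XXXXX
____X
__X__
XX__X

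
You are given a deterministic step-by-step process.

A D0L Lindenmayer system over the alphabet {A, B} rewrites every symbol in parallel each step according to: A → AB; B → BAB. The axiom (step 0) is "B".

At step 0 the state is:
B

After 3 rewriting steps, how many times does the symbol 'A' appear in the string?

gen 0: B
gen 1: BAB
gen 2: BABABBAB
gen 3: BABABBABABBABBABABBAB

8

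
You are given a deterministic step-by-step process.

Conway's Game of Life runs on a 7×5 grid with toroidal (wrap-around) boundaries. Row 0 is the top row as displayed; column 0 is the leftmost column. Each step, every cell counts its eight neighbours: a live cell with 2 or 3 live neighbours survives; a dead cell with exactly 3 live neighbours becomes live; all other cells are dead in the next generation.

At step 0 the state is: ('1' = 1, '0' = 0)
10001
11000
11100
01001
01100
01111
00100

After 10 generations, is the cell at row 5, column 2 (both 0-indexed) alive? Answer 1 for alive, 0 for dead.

0

gen 0: 10001
11000
11100
01001
01100
01111
00100
gen 1: 10001
00100
00101
00010
00001
10000
00100
gen 2: 01010
11001
00100
00011
00001
00000
11001
gen 3: 00010
11011
01100
00011
00011
00001
11101
gen 4: 00000
11011
01000
10001
10000
01100
11101
gen 5: 00000
11101
01110
11001
10001
00111
10110
gen 6: 00000
10001
00000
00000
00100
00100
01100
gen 7: 11000
00000
00000
00000
00000
00110
01100
gen 8: 11100
00000
00000
00000
00000
01110
10010
gen 9: 11101
01000
00000
00000
00100
01111
10010
gen 10: 00111
01100
00000
00000
01100
11001
00000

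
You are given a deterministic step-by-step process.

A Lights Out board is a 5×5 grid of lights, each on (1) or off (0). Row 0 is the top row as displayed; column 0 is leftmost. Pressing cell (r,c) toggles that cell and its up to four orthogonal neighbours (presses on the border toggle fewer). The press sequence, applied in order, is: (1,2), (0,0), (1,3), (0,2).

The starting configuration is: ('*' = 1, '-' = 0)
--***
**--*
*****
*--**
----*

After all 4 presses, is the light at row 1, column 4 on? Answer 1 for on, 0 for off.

0

step 0: --***
**--*
*****
*--**
----*
step 1: ---**
*-***
**-**
*--**
----*
step 2: **-**
--***
**-**
*--**
----*
step 3: **--*
-----
**--*
*--**
----*
step 4: *-***
--*--
**--*
*--**
----*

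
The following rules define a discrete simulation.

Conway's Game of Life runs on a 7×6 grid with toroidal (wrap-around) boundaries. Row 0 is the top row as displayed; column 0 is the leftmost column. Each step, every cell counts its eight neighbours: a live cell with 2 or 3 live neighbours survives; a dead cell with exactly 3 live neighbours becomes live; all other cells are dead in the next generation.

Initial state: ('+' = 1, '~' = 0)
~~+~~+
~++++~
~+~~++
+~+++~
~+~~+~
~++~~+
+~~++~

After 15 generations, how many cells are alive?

step 0: ~~+~~+
~++++~
~+~~++
+~+++~
~+~~+~
~++~~+
+~~++~
step 1: +~~~~+
~+~~~~
~~~~~~
+~+~~~
~~~~+~
~++~~+
+~~++~
step 2: ++~~++
+~~~~~
~+~~~~
~~~~~~
+~++~+
+++~~+
~~+++~
step 3: +++~+~
~~~~~~
~~~~~~
+++~~~
~~++++
~~~~~~
~~~~~~
step 4: ~+~~~~
~+~~~~
~+~~~~
+++~++
+~++++
~~~++~
~+~~~~
step 5: +++~~~
+++~~~
~~~~~+
~~~~~~
~~~~~~
++~~~~
~~+~~~
step 6: +~~+~~
~~+~~+
++~~~~
~~~~~~
~~~~~~
~+~~~~
~~+~~~
step 7: ~+++~~
~~+~~+
++~~~~
~~~~~~
~~~~~~
~~~~~~
~++~~~
step 8: +~~+~~
~~~+~~
++~~~~
~~~~~~
~~~~~~
~~~~~~
~+~+~~
step 9: ~~~++~
+++~~~
~~~~~~
~~~~~~
~~~~~~
~~~~~~
~~+~~~
step 10: ~~~+~~
~+++~~
~+~~~~
~~~~~~
~~~~~~
~~~~~~
~~~+~~
step 11: ~~~++~
~+~+~~
~+~~~~
~~~~~~
~~~~~~
~~~~~~
~~~~~~
step 12: ~~+++~
~~~++~
~~+~~~
~~~~~~
~~~~~~
~~~~~~
~~~~~~
step 13: ~~+~+~
~~~~+~
~~~+~~
~~~~~~
~~~~~~
~~~~~~
~~~+~~
step 14: ~~~~+~
~~~~+~
~~~~~~
~~~~~~
~~~~~~
~~~~~~
~~~+~~
step 15: ~~~++~
~~~~~~
~~~~~~
~~~~~~
~~~~~~
~~~~~~
~~~~~~

2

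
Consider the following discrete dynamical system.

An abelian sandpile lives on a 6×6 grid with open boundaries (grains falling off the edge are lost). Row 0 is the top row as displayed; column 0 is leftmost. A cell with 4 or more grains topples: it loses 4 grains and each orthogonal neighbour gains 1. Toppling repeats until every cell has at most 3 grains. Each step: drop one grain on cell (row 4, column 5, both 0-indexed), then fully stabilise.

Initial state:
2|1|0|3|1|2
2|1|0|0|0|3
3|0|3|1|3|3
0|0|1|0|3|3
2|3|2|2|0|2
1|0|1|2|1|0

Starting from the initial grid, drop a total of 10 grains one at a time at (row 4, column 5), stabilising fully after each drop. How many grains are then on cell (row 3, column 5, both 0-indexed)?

0

[0] 2|1|0|3|1|2
2|1|0|0|0|3
3|0|3|1|3|3
0|0|1|0|3|3
2|3|2|2|0|2
1|0|1|2|1|0
[1] 2|1|0|3|1|2
2|1|0|0|0|3
3|0|3|1|3|3
0|0|1|0|3|3
2|3|2|2|0|3
1|0|1|2|1|0
[2] 2|1|0|3|1|3
2|1|0|0|2|0
3|0|3|2|1|2
0|0|1|1|1|2
2|3|2|2|2|1
1|0|1|2|1|1
[3] 2|1|0|3|1|3
2|1|0|0|2|0
3|0|3|2|1|2
0|0|1|1|1|2
2|3|2|2|2|2
1|0|1|2|1|1
[4] 2|1|0|3|1|3
2|1|0|0|2|0
3|0|3|2|1|2
0|0|1|1|1|2
2|3|2|2|2|3
1|0|1|2|1|1
[5] 2|1|0|3|1|3
2|1|0|0|2|0
3|0|3|2|1|2
0|0|1|1|1|3
2|3|2|2|3|0
1|0|1|2|1|2
[6] 2|1|0|3|1|3
2|1|0|0|2|0
3|0|3|2|1|2
0|0|1|1|1|3
2|3|2|2|3|1
1|0|1|2|1|2
[7] 2|1|0|3|1|3
2|1|0|0|2|0
3|0|3|2|1|2
0|0|1|1|1|3
2|3|2|2|3|2
1|0|1|2|1|2
[8] 2|1|0|3|1|3
2|1|0|0|2|0
3|0|3|2|1|2
0|0|1|1|1|3
2|3|2|2|3|3
1|0|1|2|1|2
[9] 2|1|0|3|1|3
2|1|0|0|2|0
3|0|3|2|1|3
0|0|1|1|3|0
2|3|2|3|0|2
1|0|1|2|2|3
[10] 2|1|0|3|1|3
2|1|0|0|2|0
3|0|3|2|1|3
0|0|1|1|3|0
2|3|2|3|0|3
1|0|1|2|2|3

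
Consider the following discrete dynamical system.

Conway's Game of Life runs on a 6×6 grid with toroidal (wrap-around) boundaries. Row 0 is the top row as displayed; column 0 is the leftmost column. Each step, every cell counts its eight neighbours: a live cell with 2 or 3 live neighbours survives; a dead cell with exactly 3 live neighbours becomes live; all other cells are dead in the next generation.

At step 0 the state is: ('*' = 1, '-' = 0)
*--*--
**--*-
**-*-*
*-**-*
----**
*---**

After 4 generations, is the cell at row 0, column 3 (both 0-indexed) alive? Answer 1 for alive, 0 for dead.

t=0: *--*--
**--*-
**-*-*
*-**-*
----**
*---**
t=1: ---*--
---**-
---*--
--**--
-*----
*--*--
t=2: --**--
--***-
------
--**--
-*-*--
--*---
t=3: -*--*-
--*-*-
----*-
--**--
-*-*--
-*----
t=4: -***--
----**
--*-*-
--***-
-*-*--
**----

1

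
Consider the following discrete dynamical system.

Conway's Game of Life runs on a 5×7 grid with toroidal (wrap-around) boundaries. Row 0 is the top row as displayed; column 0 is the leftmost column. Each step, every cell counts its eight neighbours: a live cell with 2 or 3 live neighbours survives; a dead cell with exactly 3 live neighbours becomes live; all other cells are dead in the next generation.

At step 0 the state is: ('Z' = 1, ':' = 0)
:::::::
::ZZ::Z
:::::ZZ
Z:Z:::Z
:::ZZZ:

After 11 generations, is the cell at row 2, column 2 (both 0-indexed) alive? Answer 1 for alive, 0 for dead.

gen 0: :::::::
::ZZ::Z
:::::ZZ
Z:Z:::Z
:::ZZZ:
gen 1: ::Z::Z:
:::::ZZ
:ZZZ:Z:
Z::Z:::
:::ZZZZ
gen 2: :::Z:::
:Z:Z:ZZ
ZZZZ:Z:
ZZ:::::
::ZZ:ZZ
gen 3: Z::Z:::
:Z:Z:ZZ
:::Z:Z:
:::::Z:
ZZZZZ:Z
gen 4: :::::::
Z::Z:ZZ
::Z::Z:
ZZ:::Z:
ZZZZZZZ
gen 5: :::::::
::::ZZZ
::Z::Z:
:::::::
::ZZZZ:
gen 6: ::::::Z
::::ZZZ
::::ZZZ
::Z::Z:
:::ZZ::
gen 7: :::Z::Z
Z:::Z::
:::Z:::
::::::Z
:::ZZZ:
gen 8: :::Z::Z
:::ZZ::
:::::::
:::Z:Z:
:::ZZZZ
gen 9: ::Z:::Z
:::ZZ::
:::Z:::
:::Z:ZZ
::ZZ::Z
gen 10: ::Z:ZZ:
::ZZZ::
::ZZ:Z:
:::Z:ZZ
Z:ZZZ:Z
gen 11: ::::::Z
:Z:::::
:::::ZZ
ZZ:::::
ZZZ::::

0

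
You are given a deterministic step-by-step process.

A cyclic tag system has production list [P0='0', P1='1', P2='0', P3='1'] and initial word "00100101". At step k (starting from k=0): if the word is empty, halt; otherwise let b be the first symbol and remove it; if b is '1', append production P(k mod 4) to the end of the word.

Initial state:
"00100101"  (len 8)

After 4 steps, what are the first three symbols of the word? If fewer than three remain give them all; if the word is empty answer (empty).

k=0  "00100101"  (len 8)
k=1  "0100101"  (len 7)
k=2  "100101"  (len 6)
k=3  "001010"  (len 6)
k=4  "01010"  (len 5)

010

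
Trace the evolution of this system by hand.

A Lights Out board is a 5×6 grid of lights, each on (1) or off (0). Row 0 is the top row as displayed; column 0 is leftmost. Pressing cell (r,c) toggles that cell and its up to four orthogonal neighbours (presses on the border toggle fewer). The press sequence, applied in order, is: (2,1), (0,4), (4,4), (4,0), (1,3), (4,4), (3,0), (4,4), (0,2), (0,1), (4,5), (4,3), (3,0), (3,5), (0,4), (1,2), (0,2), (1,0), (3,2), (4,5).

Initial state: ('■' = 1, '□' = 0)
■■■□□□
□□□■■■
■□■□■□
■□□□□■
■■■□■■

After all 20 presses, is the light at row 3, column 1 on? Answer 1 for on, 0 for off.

0

0) ■■■□□□
□□□■■■
■□■□■□
■□□□□■
■■■□■■
1) ■■■□□□
□■□■■■
□■□□■□
■■□□□■
■■■□■■
2) ■■■■■■
□■□■□■
□■□□■□
■■□□□■
■■■□■■
3) ■■■■■■
□■□■□■
□■□□■□
■■□□■■
■■■■□□
4) ■■■■■■
□■□■□■
□■□□■□
□■□□■■
□□■■□□
5) ■■■□■■
□■■□■■
□■□■■□
□■□□■■
□□■■□□
6) ■■■□■■
□■■□■■
□■□■■□
□■□□□■
□□■□■■
7) ■■■□■■
□■■□■■
■■□■■□
■□□□□■
■□■□■■
8) ■■■□■■
□■■□■■
■■□■■□
■□□□■■
■□■■□□
9) ■□□■■■
□■□□■■
■■□■■□
■□□□■■
■□■■□□
10) □■■■■■
□□□□■■
■■□■■□
■□□□■■
■□■■□□
11) □■■■■■
□□□□■■
■■□■■□
■□□□■□
■□■■■■
12) □■■■■■
□□□□■■
■■□■■□
■□□■■□
■□□□□■
13) □■■■■■
□□□□■■
□■□■■□
□■□■■□
□□□□□■
14) □■■■■■
□□□□■■
□■□■■■
□■□■□■
□□□□□□
15) □■■□□□
□□□□□■
□■□■■■
□■□■□■
□□□□□□
16) □■□□□□
□■■■□■
□■■■■■
□■□■□■
□□□□□□
17) □□■■□□
□■□■□■
□■■■■■
□■□■□■
□□□□□□
18) ■□■■□□
■□□■□■
■■■■■■
□■□■□■
□□□□□□
19) ■□■■□□
■□□■□■
■■□■■■
□□■□□■
□□■□□□
20) ■□■■□□
■□□■□■
■■□■■■
□□■□□□
□□■□■■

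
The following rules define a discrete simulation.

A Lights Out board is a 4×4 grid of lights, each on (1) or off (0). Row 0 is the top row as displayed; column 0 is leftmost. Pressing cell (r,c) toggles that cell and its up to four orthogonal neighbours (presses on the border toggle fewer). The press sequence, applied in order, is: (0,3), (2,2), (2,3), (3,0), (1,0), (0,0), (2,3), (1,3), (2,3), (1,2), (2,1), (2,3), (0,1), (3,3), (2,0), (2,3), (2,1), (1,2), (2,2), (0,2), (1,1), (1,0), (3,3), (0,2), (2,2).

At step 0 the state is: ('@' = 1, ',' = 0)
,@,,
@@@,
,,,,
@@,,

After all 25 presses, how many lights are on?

t=0: ,@,,
@@@,
,,,,
@@,,
t=1: ,@@@
@@@@
,,,,
@@,,
t=2: ,@@@
@@,@
,@@@
@@@,
t=3: ,@@@
@@,,
,@,,
@@@@
t=4: ,@@@
@@,,
@@,,
,,@@
t=5: @@@@
,,,,
,@,,
,,@@
t=6: ,,@@
@,,,
,@,,
,,@@
t=7: ,,@@
@,,@
,@@@
,,@,
t=8: ,,@,
@,@,
,@@,
,,@,
t=9: ,,@,
@,@@
,@,@
,,@@
t=10: ,,,,
@@,,
,@@@
,,@@
t=11: ,,,,
@,,,
@,,@
,@@@
t=12: ,,,,
@,,@
@,@,
,@@,
t=13: @@@,
@@,@
@,@,
,@@,
t=14: @@@,
@@,@
@,@@
,@,@
t=15: @@@,
,@,@
,@@@
@@,@
t=16: @@@,
,@,,
,@,,
@@,,
t=17: @@@,
,,,,
@,@,
@,,,
t=18: @@,,
,@@@
@,,,
@,,,
t=19: @@,,
,@,@
@@@@
@,@,
t=20: @,@@
,@@@
@@@@
@,@,
t=21: @@@@
@,,@
@,@@
@,@,
t=22: ,@@@
,@,@
,,@@
@,@,
t=23: ,@@@
,@,@
,,@,
@,,@
t=24: ,,,,
,@@@
,,@,
@,,@
t=25: ,,,,
,@,@
,@,@
@,@@

7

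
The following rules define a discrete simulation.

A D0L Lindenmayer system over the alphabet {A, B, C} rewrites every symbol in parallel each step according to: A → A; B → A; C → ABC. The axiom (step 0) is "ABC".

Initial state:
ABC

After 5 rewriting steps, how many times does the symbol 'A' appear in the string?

11

[0] ABC
[1] AAABC
[2] AAAAABC
[3] AAAAAAABC
[4] AAAAAAAAABC
[5] AAAAAAAAAAABC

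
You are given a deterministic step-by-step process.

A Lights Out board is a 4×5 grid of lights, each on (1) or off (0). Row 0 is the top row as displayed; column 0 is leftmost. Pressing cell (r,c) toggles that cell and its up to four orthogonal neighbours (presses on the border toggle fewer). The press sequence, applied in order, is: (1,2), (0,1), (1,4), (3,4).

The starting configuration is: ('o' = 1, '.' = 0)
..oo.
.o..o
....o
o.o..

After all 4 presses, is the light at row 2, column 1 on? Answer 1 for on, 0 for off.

0

gen 0: ..oo.
.o..o
....o
o.o..
gen 1: ...o.
..ooo
..o.o
o.o..
gen 2: oooo.
.oooo
..o.o
o.o..
gen 3: ooooo
.oo..
..o..
o.o..
gen 4: ooooo
.oo..
..o.o
o.ooo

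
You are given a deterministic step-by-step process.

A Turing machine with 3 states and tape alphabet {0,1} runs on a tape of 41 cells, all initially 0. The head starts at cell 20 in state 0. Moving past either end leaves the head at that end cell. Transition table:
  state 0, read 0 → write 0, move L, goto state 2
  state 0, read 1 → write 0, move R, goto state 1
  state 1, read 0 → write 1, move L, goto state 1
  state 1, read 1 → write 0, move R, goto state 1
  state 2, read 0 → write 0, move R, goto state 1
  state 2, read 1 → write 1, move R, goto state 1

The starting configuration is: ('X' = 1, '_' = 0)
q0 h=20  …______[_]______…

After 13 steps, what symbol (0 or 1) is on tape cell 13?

0) q0 h=20  …______[_]______…
1) q2 h=19  …______[_]______…
2) q1 h=20  …______[_]______…
3) q1 h=19  …______[_]X_____…
4) q1 h=18  …______[_]XX____…
5) q1 h=17  …______[_]XXX___…
6) q1 h=16  …______[_]XXXX__…
7) q1 h=15  …______[_]XXXXX_…
8) q1 h=14  …______[_]XXXXXX…
9) q1 h=13  …______[_]XXXXXX…
10) q1 h=12  …______[_]XXXXXX…
11) q1 h=11  …______[_]XXXXXX…
12) q1 h=10  …______[_]XXXXXX…
13) q1 h= 9  …______[_]XXXXXX…

1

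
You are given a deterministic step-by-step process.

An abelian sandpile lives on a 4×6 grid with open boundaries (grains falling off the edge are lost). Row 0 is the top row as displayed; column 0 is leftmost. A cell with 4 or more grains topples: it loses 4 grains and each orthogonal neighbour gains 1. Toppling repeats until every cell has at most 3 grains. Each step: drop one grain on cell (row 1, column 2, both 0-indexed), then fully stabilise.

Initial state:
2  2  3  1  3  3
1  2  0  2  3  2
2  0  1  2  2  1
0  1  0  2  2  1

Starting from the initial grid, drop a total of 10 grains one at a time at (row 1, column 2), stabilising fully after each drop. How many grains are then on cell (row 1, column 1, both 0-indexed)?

gen 0: 2  2  3  1  3  3
1  2  0  2  3  2
2  0  1  2  2  1
0  1  0  2  2  1
gen 1: 2  2  3  1  3  3
1  2  1  2  3  2
2  0  1  2  2  1
0  1  0  2  2  1
gen 2: 2  2  3  1  3  3
1  2  2  2  3  2
2  0  1  2  2  1
0  1  0  2  2  1
gen 3: 2  2  3  1  3  3
1  2  3  2  3  2
2  0  1  2  2  1
0  1  0  2  2  1
gen 4: 2  3  0  2  3  3
1  3  1  3  3  2
2  0  2  2  2  1
0  1  0  2  2  1
gen 5: 2  3  0  2  3  3
1  3  2  3  3  2
2  0  2  2  2  1
0  1  0  2  2  1
gen 6: 2  3  0  2  3  3
1  3  3  3  3  2
2  0  2  2  2  1
0  1  0  2  2  1
gen 7: 3  0  3  0  2  1
2  1  2  2  2  0
2  1  3  3  3  2
0  1  0  2  2  1
gen 8: 3  0  3  0  2  1
2  1  3  2  2  0
2  1  3  3  3  2
0  1  0  2  2  1
gen 9: 3  1  0  2  3  1
2  2  3  1  0  1
2  2  1  2  1  3
0  1  1  3  3  1
gen 10: 3  1  1  2  3  1
2  3  0  2  0  1
2  2  2  2  1  3
0  1  1  3  3  1

3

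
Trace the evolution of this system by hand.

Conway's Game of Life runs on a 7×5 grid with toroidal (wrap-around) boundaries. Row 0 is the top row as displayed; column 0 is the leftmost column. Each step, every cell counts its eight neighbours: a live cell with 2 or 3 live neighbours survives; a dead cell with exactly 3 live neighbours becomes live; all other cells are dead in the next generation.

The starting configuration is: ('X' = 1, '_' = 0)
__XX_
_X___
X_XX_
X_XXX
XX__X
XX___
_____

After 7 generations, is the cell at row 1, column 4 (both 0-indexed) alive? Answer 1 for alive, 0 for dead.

step 0: __XX_
_X___
X_XX_
X_XXX
XX__X
XX___
_____
step 1: __X__
_X__X
X____
_____
_____
_X__X
_XX__
step 2: X_XX_
XX___
X____
_____
_____
XXX__
XXXX_
step 3: ___X_
X_X__
XX___
_____
_X___
X__XX
_____
step 4: _____
X_X_X
XX___
XX___
X___X
X___X
___X_
step 5: ___XX
X___X
__X__
_____
_____
X__X_
____X
step 6: ___X_
X___X
_____
_____
_____
____X
X____
step 7: X____
____X
_____
_____
_____
_____
____X

1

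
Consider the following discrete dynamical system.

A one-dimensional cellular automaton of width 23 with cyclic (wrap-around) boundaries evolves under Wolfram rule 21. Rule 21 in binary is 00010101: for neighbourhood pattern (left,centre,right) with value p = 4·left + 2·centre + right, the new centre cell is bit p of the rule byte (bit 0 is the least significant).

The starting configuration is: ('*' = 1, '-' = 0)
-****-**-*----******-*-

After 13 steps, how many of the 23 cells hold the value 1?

6

t=0: -****-**-*----******-*-
t=1: ---------****--------**
t=2: ********-----*******---
t=3: --------****--------**-
t=4: *******-----*******---*
t=5: -------****--------**--
t=6: ******-----*******---**
t=7: ------****--------**---
t=8: *****-----*******---***
t=9: -----****--------**----
t=10: ****-----*******---****
t=11: ----****--------**-----
t=12: ***-----*******---*****
t=13: ---****--------**------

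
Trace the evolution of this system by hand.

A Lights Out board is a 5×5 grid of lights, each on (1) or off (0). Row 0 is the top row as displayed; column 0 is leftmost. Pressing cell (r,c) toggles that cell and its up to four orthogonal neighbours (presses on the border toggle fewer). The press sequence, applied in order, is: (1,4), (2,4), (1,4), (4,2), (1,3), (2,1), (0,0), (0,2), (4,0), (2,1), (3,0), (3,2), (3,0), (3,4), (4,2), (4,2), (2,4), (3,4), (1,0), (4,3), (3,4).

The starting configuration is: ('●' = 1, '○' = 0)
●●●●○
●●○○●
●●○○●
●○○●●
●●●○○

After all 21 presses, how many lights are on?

10

0) ●●●●○
●●○○●
●●○○●
●○○●●
●●●○○
1) ●●●●●
●●○●○
●●○○○
●○○●●
●●●○○
2) ●●●●●
●●○●●
●●○●●
●○○●○
●●●○○
3) ●●●●○
●●○○○
●●○●○
●○○●○
●●●○○
4) ●●●●○
●●○○○
●●○●○
●○●●○
●○○●○
5) ●●●○○
●●●●●
●●○○○
●○●●○
●○○●○
6) ●●●○○
●○●●●
○○●○○
●●●●○
●○○●○
7) ○○●○○
○○●●●
○○●○○
●●●●○
●○○●○
8) ○●○●○
○○○●●
○○●○○
●●●●○
●○○●○
9) ○●○●○
○○○●●
○○●○○
○●●●○
○●○●○
10) ○●○●○
○●○●●
●●○○○
○○●●○
○●○●○
11) ○●○●○
○●○●●
○●○○○
●●●●○
●●○●○
12) ○●○●○
○●○●●
○●●○○
●○○○○
●●●●○
13) ○●○●○
○●○●●
●●●○○
○●○○○
○●●●○
14) ○●○●○
○●○●●
●●●○●
○●○●●
○●●●●
15) ○●○●○
○●○●●
●●●○●
○●●●●
○○○○●
16) ○●○●○
○●○●●
●●●○●
○●○●●
○●●●●
17) ○●○●○
○●○●○
●●●●○
○●○●○
○●●●●
18) ○●○●○
○●○●○
●●●●●
○●○○●
○●●●○
19) ●●○●○
●○○●○
○●●●●
○●○○●
○●●●○
20) ●●○●○
●○○●○
○●●●●
○●○●●
○●○○●
21) ●●○●○
●○○●○
○●●●○
○●○○○
○●○○○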